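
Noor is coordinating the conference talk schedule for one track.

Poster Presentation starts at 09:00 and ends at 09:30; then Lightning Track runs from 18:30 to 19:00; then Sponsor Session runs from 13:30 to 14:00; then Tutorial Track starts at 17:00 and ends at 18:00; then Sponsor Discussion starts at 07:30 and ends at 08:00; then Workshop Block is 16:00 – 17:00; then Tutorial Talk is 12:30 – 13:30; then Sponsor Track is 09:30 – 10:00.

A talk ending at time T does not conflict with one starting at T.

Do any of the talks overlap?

Sorted by start: Sponsor Discussion, Poster Presentation, Sponsor Track, Tutorial Talk, Sponsor Session, Workshop Block, Tutorial Track, Lightning Track.
Poster Presentation starts after Sponsor Discussion ends — done with Sponsor Discussion.
Sponsor Track starts exactly when Poster Presentation ends (back-to-back, no overlap) — done with Poster Presentation.
Tutorial Talk starts after Sponsor Track ends — done with Sponsor Track.
Sponsor Session starts exactly when Tutorial Talk ends (back-to-back, no overlap) — done with Tutorial Talk.
Workshop Block starts after Sponsor Session ends — done with Sponsor Session.
Tutorial Track starts exactly when Workshop Block ends (back-to-back, no overlap) — done with Workshop Block.
Lightning Track starts after Tutorial Track ends.
Every pair is clear; the schedule has no overlaps.

No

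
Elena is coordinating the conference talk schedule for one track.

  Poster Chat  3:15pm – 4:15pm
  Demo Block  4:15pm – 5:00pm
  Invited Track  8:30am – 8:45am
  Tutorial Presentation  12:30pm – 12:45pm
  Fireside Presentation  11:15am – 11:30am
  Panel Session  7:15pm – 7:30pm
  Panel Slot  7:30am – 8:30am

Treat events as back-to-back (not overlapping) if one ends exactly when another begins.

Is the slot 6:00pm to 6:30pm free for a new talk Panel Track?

Yes — the slot is free

Panel Slot: ends 8:30am at or before Panel Track starts 6:00pm → clear.
Invited Track: ends 8:45am at or before Panel Track starts 6:00pm → clear.
Fireside Presentation: ends 11:30am at or before Panel Track starts 6:00pm → clear.
Tutorial Presentation: ends 12:45pm at or before Panel Track starts 6:00pm → clear.
Poster Chat: ends 4:15pm at or before Panel Track starts 6:00pm → clear.
Demo Block: ends 5:00pm at or before Panel Track starts 6:00pm → clear.
Panel Session: starts 7:15pm at or after Panel Track ends 6:30pm → clear.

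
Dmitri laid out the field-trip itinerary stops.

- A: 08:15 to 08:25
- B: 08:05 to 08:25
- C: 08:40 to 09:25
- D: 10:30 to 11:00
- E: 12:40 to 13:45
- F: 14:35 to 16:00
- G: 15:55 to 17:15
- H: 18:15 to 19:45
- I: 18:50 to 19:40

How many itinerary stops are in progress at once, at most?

2

Walk through starts and ends in time order (an end at T is processed before a start at T):
08:05 start B → 1
08:15 start A → 2
08:25 end A → 1
08:25 end B → 0
08:40 start C → 1
09:25 end C → 0
10:30 start D → 1
11:00 end D → 0
12:40 start E → 1
13:45 end E → 0
14:35 start F → 1
15:55 start G → 2
16:00 end F → 1
17:15 end G → 0
18:15 start H → 1
18:50 start I → 2
19:40 end I → 1
19:45 end H → 0
Peak is 2, at 08:15 (A, B).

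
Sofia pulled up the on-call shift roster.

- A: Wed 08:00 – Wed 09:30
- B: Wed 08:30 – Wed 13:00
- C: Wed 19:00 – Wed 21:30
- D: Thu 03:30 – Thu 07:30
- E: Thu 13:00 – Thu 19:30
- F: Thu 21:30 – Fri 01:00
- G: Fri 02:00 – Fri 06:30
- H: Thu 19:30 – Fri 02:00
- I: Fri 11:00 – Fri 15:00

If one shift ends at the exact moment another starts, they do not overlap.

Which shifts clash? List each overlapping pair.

Sorted by start: A, B, C, D, E, H, F, G, I.
B starts before A ends → A and B overlap.
C starts after A ends, so A has no further overlaps.
C starts after B ends, so B has no further overlaps.
D starts after C ends, so C has no further overlaps.
E starts after D ends, so D has no further overlaps.
H starts exactly when E ends (back-to-back, no overlap), so E has no further overlaps.
F starts before H ends → H and F overlap.
G starts exactly when H ends (back-to-back, no overlap), so H has no further overlaps.
G starts after F ends, so F has no further overlaps.
I starts after G ends.

A & B, F & H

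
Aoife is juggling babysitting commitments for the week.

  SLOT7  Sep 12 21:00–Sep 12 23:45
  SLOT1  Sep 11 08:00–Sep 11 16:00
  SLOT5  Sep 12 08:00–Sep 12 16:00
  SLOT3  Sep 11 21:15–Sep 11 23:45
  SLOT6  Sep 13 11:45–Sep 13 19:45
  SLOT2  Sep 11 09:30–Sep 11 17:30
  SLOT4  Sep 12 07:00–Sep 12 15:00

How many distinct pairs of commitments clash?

2

Sorted by start: SLOT1, SLOT2, SLOT3, SLOT4, SLOT5, SLOT7, SLOT6.
SLOT2 starts before SLOT1 ends → SLOT1 and SLOT2 overlap.
SLOT3 starts after SLOT1 ends — done with SLOT1.
SLOT3 starts after SLOT2 ends — done with SLOT2.
SLOT4 starts after SLOT3 ends — done with SLOT3.
SLOT5 starts before SLOT4 ends → SLOT4 and SLOT5 overlap.
SLOT7 starts after SLOT4 ends — done with SLOT4.
SLOT7 starts after SLOT5 ends — done with SLOT5.
SLOT6 starts after SLOT7 ends.
Overlapping pairs: SLOT1 & SLOT2, SLOT4 & SLOT5 — 2 in total.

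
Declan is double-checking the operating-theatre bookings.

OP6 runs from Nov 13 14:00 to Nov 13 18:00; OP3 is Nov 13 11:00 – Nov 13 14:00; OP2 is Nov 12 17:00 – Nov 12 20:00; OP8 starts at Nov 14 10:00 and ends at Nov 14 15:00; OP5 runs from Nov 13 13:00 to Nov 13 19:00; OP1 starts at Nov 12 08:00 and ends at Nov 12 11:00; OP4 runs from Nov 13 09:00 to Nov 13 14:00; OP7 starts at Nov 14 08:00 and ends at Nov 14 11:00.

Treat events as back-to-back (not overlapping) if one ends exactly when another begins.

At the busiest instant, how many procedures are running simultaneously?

3

Sweep the timeline, counting +1 at each start and −1 at each end (ends before starts at a tie):
Nov 12 08:00 start OP1 → 1
Nov 12 11:00 end OP1 → 0
Nov 12 17:00 start OP2 → 1
Nov 12 20:00 end OP2 → 0
Nov 13 09:00 start OP4 → 1
Nov 13 11:00 start OP3 → 2
Nov 13 13:00 start OP5 → 3
Nov 13 14:00 end OP3 → 2
Nov 13 14:00 end OP4 → 1
Nov 13 14:00 start OP6 → 2
Nov 13 18:00 end OP6 → 1
Nov 13 19:00 end OP5 → 0
Nov 14 08:00 start OP7 → 1
Nov 14 10:00 start OP8 → 2
Nov 14 11:00 end OP7 → 1
Nov 14 15:00 end OP8 → 0
Peak is 3, at Nov 13 13:00 (OP3, OP4, OP5).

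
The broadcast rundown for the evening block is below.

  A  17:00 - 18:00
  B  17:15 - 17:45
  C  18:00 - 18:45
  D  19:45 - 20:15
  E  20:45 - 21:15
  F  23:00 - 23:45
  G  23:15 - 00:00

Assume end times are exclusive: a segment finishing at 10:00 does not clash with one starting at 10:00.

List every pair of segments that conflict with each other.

Sorted by start: A, B, C, D, E, F, G.
B starts before A ends → A and B overlap.
C starts exactly when A ends (back-to-back, no overlap), so A has no further overlaps.
C starts after B ends, so B has no further overlaps.
D starts after C ends, so C has no further overlaps.
E starts after D ends, so D has no further overlaps.
F starts after E ends, so E has no further overlaps.
G starts before F ends → F and G overlap.

A & B, F & G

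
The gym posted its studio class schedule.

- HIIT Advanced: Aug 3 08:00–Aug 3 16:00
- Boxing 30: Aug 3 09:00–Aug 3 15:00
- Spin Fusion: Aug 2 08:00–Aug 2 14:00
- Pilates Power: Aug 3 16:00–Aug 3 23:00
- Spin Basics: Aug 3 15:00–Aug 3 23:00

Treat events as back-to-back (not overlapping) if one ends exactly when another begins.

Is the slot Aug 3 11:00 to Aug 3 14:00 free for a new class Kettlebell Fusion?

Spin Fusion: ends Aug 2 14:00 at or before Kettlebell Fusion starts Aug 3 11:00 → clear.
HIIT Advanced: starts Aug 3 08:00 before Kettlebell Fusion ends Aug 3 14:00, and ends Aug 3 16:00 after Kettlebell Fusion starts Aug 3 11:00 → overlap.
Boxing 30: starts Aug 3 09:00 before Kettlebell Fusion ends Aug 3 14:00, and ends Aug 3 15:00 after Kettlebell Fusion starts Aug 3 11:00 → overlap.
Spin Basics: starts Aug 3 15:00 at or after Kettlebell Fusion ends Aug 3 14:00 → clear.
Pilates Power: starts Aug 3 16:00 at or after Kettlebell Fusion ends Aug 3 14:00 → clear.
Kettlebell Fusion overlaps HIIT Advanced, Boxing 30.

No — it overlaps Boxing 30, HIIT Advanced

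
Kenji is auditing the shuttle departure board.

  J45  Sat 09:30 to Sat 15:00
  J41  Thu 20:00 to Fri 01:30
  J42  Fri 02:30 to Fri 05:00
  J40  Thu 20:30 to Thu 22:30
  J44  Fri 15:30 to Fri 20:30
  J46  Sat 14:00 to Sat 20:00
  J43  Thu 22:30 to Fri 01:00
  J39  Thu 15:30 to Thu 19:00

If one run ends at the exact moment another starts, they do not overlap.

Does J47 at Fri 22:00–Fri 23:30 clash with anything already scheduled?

No — it doesn't clash with anything

J39: ends Thu 19:00 at or before J47 starts Fri 22:00 → clear.
J41: ends Fri 01:30 at or before J47 starts Fri 22:00 → clear.
J40: ends Thu 22:30 at or before J47 starts Fri 22:00 → clear.
J43: ends Fri 01:00 at or before J47 starts Fri 22:00 → clear.
J42: ends Fri 05:00 at or before J47 starts Fri 22:00 → clear.
J44: ends Fri 20:30 at or before J47 starts Fri 22:00 → clear.
J45: starts Sat 09:30 at or after J47 ends Fri 23:30 → clear.
J46: starts Sat 14:00 at or after J47 ends Fri 23:30 → clear.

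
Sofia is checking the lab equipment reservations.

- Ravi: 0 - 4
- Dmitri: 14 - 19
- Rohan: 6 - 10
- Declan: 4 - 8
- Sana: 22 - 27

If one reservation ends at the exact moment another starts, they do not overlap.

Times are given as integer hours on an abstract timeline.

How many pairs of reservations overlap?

Sorted by start: Ravi, Declan, Rohan, Dmitri, Sana.
Declan starts exactly when Ravi ends (back-to-back, no overlap); Ravi is clear from here.
Rohan starts before Declan ends → Declan and Rohan overlap.
Dmitri starts after Declan ends; Declan is clear from here.
Dmitri starts after Rohan ends; Rohan is clear from here.
Sana starts after Dmitri ends.
Overlapping pairs: Declan & Rohan — 1 in total.

1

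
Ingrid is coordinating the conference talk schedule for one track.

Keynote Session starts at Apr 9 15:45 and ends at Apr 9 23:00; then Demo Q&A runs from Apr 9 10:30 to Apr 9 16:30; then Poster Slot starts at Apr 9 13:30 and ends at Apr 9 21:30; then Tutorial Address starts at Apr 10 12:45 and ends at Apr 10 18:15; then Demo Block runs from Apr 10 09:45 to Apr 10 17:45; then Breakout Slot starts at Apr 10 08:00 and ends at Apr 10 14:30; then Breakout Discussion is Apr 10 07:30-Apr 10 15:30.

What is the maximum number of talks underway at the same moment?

4

Sweep the timeline, counting +1 at each start and −1 at each end (ends before starts at a tie):
Apr 9 10:30 start Demo Q&A → 1
Apr 9 13:30 start Poster Slot → 2
Apr 9 15:45 start Keynote Session → 3
Apr 9 16:30 end Demo Q&A → 2
Apr 9 21:30 end Poster Slot → 1
Apr 9 23:00 end Keynote Session → 0
Apr 10 07:30 start Breakout Discussion → 1
Apr 10 08:00 start Breakout Slot → 2
Apr 10 09:45 start Demo Block → 3
Apr 10 12:45 start Tutorial Address → 4
Apr 10 14:30 end Breakout Slot → 3
Apr 10 15:30 end Breakout Discussion → 2
Apr 10 17:45 end Demo Block → 1
Apr 10 18:15 end Tutorial Address → 0
Peak is 4, at Apr 10 12:45 (Breakout Discussion, Breakout Slot, Demo Block, Tutorial Address).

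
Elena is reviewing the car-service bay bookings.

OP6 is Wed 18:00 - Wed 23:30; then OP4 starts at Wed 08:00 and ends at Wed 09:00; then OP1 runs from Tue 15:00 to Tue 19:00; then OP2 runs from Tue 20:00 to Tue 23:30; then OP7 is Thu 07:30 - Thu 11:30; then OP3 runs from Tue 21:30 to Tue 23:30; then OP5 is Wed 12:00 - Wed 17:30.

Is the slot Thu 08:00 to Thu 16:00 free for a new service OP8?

No — it overlaps OP7

OP1: ends Tue 19:00 at or before OP8 starts Thu 08:00 → clear.
OP2: ends Tue 23:30 at or before OP8 starts Thu 08:00 → clear.
OP3: ends Tue 23:30 at or before OP8 starts Thu 08:00 → clear.
OP4: ends Wed 09:00 at or before OP8 starts Thu 08:00 → clear.
OP5: ends Wed 17:30 at or before OP8 starts Thu 08:00 → clear.
OP6: ends Wed 23:30 at or before OP8 starts Thu 08:00 → clear.
OP7: starts Thu 07:30 before OP8 ends Thu 16:00, and ends Thu 11:30 after OP8 starts Thu 08:00 → overlap.
OP8 overlaps OP7.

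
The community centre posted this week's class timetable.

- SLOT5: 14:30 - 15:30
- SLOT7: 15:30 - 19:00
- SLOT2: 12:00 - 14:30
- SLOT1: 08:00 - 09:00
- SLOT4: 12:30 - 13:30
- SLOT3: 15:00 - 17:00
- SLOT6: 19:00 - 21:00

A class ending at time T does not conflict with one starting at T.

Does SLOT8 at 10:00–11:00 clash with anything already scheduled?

SLOT1: ends 09:00 at or before SLOT8 starts 10:00 → clear.
SLOT2: starts 12:00 at or after SLOT8 ends 11:00 → clear.
SLOT4: starts 12:30 at or after SLOT8 ends 11:00 → clear.
SLOT5: starts 14:30 at or after SLOT8 ends 11:00 → clear.
SLOT3: starts 15:00 at or after SLOT8 ends 11:00 → clear.
SLOT7: starts 15:30 at or after SLOT8 ends 11:00 → clear.
SLOT6: starts 19:00 at or after SLOT8 ends 11:00 → clear.

No — it doesn't clash with anything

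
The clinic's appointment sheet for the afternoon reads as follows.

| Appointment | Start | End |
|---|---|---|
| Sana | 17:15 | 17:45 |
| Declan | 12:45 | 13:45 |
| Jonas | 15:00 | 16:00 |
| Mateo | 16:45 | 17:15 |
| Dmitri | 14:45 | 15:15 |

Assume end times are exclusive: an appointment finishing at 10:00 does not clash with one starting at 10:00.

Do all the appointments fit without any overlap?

Sorted by start: Declan, Dmitri, Jonas, Mateo, Sana.
Dmitri starts after Declan ends; Declan is clear from here.
Jonas starts before Dmitri ends → Dmitri and Jonas overlap.
That's a conflict, so the schedule is not conflict-free.

No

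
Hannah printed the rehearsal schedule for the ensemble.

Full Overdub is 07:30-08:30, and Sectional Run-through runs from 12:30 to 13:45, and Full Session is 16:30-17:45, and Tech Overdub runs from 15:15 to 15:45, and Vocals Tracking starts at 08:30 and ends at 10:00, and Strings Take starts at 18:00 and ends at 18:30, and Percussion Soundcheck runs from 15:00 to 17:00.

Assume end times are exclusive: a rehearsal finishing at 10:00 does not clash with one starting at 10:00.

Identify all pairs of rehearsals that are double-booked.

Check each pair: they overlap iff neither finishes before the other starts.
Sorted by start: Full Overdub, Vocals Tracking, Sectional Run-through, Percussion Soundcheck, Tech Overdub, Full Session, Strings Take.
Vocals Tracking starts exactly when Full Overdub ends (back-to-back, no overlap), so Full Overdub has no further overlaps.
Sectional Run-through starts after Vocals Tracking ends, so Vocals Tracking has no further overlaps.
Percussion Soundcheck starts after Sectional Run-through ends, so Sectional Run-through has no further overlaps.
Tech Overdub starts before Percussion Soundcheck ends → Percussion Soundcheck and Tech Overdub overlap.
Full Session starts before Percussion Soundcheck ends → Percussion Soundcheck and Full Session overlap.
Strings Take starts after Percussion Soundcheck ends.
Full Session starts after Tech Overdub ends, so Tech Overdub has no further overlaps.
Strings Take starts after Full Session ends.

Full Session & Percussion Soundcheck, Percussion Soundcheck & Tech Overdub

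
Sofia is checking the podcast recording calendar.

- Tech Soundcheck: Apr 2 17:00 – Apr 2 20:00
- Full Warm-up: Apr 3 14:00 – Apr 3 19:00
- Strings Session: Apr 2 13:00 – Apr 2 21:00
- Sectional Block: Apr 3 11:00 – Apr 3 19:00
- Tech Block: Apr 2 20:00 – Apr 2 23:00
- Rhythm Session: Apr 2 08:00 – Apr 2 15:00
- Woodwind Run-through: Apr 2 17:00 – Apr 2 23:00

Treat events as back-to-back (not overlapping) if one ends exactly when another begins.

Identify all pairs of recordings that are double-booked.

Full Warm-up & Sectional Block, Rhythm Session & Strings Session, Strings Session & Tech Block, Strings Session & Tech Soundcheck, Strings Session & Woodwind Run-through, Tech Block & Woodwind Run-through, Tech Soundcheck & Woodwind Run-through

Sorted by start: Rhythm Session, Strings Session, Woodwind Run-through, Tech Soundcheck, Tech Block, Sectional Block, Full Warm-up.
Strings Session starts before Rhythm Session ends → Rhythm Session and Strings Session overlap.
Woodwind Run-through starts after Rhythm Session ends; Rhythm Session is clear from here.
Woodwind Run-through starts before Strings Session ends → Strings Session and Woodwind Run-through overlap.
Tech Soundcheck starts before Strings Session ends → Strings Session and Tech Soundcheck overlap.
Tech Block starts before Strings Session ends → Strings Session and Tech Block overlap.
Sectional Block starts after Strings Session ends; Strings Session is clear from here.
Tech Soundcheck starts before Woodwind Run-through ends → Woodwind Run-through and Tech Soundcheck overlap.
Tech Block starts before Woodwind Run-through ends → Woodwind Run-through and Tech Block overlap.
Sectional Block starts after Woodwind Run-through ends; Woodwind Run-through is clear from here.
Tech Block starts exactly when Tech Soundcheck ends (back-to-back, no overlap); Tech Soundcheck is clear from here.
Sectional Block starts after Tech Block ends; Tech Block is clear from here.
Full Warm-up starts before Sectional Block ends → Sectional Block and Full Warm-up overlap.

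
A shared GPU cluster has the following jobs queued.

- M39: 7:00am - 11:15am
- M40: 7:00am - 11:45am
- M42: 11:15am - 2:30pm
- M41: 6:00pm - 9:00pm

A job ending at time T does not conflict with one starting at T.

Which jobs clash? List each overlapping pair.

Two intervals overlap when each starts before the other ends.
Sorted by start: M39, M40, M42, M41.
M40 starts before M39 ends → M39 and M40 overlap.
M42 starts exactly when M39 ends (back-to-back, no overlap), so M39 has no further overlaps.
M42 starts before M40 ends → M40 and M42 overlap.
M41 starts after M40 ends.
M41 starts after M42 ends.

M39 & M40, M40 & M42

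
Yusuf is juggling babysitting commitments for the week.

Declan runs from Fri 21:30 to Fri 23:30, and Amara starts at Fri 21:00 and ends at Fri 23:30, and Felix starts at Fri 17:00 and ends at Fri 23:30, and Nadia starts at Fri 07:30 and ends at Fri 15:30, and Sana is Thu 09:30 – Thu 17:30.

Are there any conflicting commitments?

Yes

Two intervals overlap when each starts before the other ends.
Sorted by start: Sana, Nadia, Felix, Amara, Declan.
Nadia starts after Sana ends — done with Sana.
Felix starts after Nadia ends — done with Nadia.
Amara starts before Felix ends → Felix and Amara overlap.
That's a conflict, so the schedule is not conflict-free.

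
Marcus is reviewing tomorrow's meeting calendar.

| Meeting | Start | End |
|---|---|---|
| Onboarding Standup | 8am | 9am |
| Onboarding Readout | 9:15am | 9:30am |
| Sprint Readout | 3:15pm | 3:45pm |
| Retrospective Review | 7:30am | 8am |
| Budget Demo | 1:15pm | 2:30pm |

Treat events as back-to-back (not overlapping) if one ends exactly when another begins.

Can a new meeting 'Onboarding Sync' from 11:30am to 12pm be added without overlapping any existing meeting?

Retrospective Review: ends 8am at or before Onboarding Sync starts 11:30am → clear.
Onboarding Standup: ends 9am at or before Onboarding Sync starts 11:30am → clear.
Onboarding Readout: ends 9:30am at or before Onboarding Sync starts 11:30am → clear.
Budget Demo: starts 1:15pm at or after Onboarding Sync ends 12pm → clear.
Sprint Readout: starts 3:15pm at or after Onboarding Sync ends 12pm → clear.

Yes — the slot is free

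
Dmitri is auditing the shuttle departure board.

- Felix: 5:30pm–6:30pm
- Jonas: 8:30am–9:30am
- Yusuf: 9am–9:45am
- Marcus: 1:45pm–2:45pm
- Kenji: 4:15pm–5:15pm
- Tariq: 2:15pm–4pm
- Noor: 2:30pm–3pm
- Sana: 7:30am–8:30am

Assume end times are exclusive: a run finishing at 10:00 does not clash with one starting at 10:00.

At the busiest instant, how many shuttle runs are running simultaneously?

Walk through starts and ends in time order (an end at T is processed before a start at T):
7:30am start Sana → 1
8:30am end Sana → 0
8:30am start Jonas → 1
9am start Yusuf → 2
9:30am end Jonas → 1
9:45am end Yusuf → 0
1:45pm start Marcus → 1
2:15pm start Tariq → 2
2:30pm start Noor → 3
2:45pm end Marcus → 2
3pm end Noor → 1
4pm end Tariq → 0
4:15pm start Kenji → 1
5:15pm end Kenji → 0
5:30pm start Felix → 1
6:30pm end Felix → 0
Peak is 3, at 2:30pm (Marcus, Noor, Tariq).

3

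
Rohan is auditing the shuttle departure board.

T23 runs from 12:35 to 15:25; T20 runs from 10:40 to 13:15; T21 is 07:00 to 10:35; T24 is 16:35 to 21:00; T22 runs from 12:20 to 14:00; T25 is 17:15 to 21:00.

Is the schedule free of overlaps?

No

Sorted by start: T21, T20, T22, T23, T24, T25.
T20 starts after T21 ends, so nothing later overlaps T21 either.
T22 starts before T20 ends → T20 and T22 overlap.
That's a conflict, so the schedule is not conflict-free.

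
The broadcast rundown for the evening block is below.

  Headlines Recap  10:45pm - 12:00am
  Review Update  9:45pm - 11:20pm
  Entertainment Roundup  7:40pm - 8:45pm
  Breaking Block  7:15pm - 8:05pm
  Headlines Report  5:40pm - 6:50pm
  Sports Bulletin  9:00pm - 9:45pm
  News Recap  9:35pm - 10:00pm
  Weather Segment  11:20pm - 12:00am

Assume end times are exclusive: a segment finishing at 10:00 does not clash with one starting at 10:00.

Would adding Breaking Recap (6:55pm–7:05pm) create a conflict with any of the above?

Headlines Report: ends 6:50pm at or before Breaking Recap starts 6:55pm → clear.
Breaking Block: starts 7:15pm at or after Breaking Recap ends 7:05pm → clear.
Entertainment Roundup: starts 7:40pm at or after Breaking Recap ends 7:05pm → clear.
Sports Bulletin: starts 9:00pm at or after Breaking Recap ends 7:05pm → clear.
News Recap: starts 9:35pm at or after Breaking Recap ends 7:05pm → clear.
Review Update: starts 9:45pm at or after Breaking Recap ends 7:05pm → clear.
Headlines Recap: starts 10:45pm at or after Breaking Recap ends 7:05pm → clear.
Weather Segment: starts 11:20pm at or after Breaking Recap ends 7:05pm → clear.

No — it doesn't clash with anything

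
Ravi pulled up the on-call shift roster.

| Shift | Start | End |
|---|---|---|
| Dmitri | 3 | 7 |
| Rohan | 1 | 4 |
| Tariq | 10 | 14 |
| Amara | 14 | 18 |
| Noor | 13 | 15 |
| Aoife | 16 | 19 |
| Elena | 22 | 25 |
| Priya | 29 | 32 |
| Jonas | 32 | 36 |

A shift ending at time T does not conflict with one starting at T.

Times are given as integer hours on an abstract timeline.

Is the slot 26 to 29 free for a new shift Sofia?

Rohan: ends 4 at or before Sofia starts 26 → clear.
Dmitri: ends 7 at or before Sofia starts 26 → clear.
Tariq: ends 14 at or before Sofia starts 26 → clear.
Noor: ends 15 at or before Sofia starts 26 → clear.
Amara: ends 18 at or before Sofia starts 26 → clear.
Aoife: ends 19 at or before Sofia starts 26 → clear.
Elena: ends 25 at or before Sofia starts 26 → clear.
Priya: starts 29 at or after Sofia ends 29 → clear.
Jonas: starts 32 at or after Sofia ends 29 → clear.

Yes — the slot is free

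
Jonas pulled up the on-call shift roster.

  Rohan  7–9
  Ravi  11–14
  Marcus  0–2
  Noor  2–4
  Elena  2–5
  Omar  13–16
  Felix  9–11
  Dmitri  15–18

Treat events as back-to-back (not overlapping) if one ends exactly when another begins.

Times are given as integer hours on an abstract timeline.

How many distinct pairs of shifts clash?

Sorted by start: Marcus, Elena, Noor, Rohan, Felix, Ravi, Omar, Dmitri.
Elena starts exactly when Marcus ends (back-to-back, no overlap), so nothing later overlaps Marcus either.
Noor starts before Elena ends → Elena and Noor overlap.
Rohan starts after Elena ends, so nothing later overlaps Elena either.
Rohan starts after Noor ends, so nothing later overlaps Noor either.
Felix starts exactly when Rohan ends (back-to-back, no overlap), so nothing later overlaps Rohan either.
Ravi starts exactly when Felix ends (back-to-back, no overlap), so nothing later overlaps Felix either.
Omar starts before Ravi ends → Ravi and Omar overlap.
Dmitri starts after Ravi ends.
Dmitri starts before Omar ends → Omar and Dmitri overlap.
Overlapping pairs: Dmitri & Omar, Elena & Noor, Omar & Ravi — 3 in total.

3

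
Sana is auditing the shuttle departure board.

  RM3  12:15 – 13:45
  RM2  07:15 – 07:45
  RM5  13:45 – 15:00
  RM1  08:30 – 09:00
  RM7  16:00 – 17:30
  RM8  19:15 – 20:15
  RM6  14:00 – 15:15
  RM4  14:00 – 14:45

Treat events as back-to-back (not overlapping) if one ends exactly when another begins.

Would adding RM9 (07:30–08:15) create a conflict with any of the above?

RM2: starts 07:15 before RM9 ends 08:15, and ends 07:45 after RM9 starts 07:30 → overlap.
RM1: starts 08:30 at or after RM9 ends 08:15 → clear.
RM3: starts 12:15 at or after RM9 ends 08:15 → clear.
RM5: starts 13:45 at or after RM9 ends 08:15 → clear.
RM4: starts 14:00 at or after RM9 ends 08:15 → clear.
RM6: starts 14:00 at or after RM9 ends 08:15 → clear.
RM7: starts 16:00 at or after RM9 ends 08:15 → clear.
RM8: starts 19:15 at or after RM9 ends 08:15 → clear.
RM9 overlaps RM2.

Yes — it overlaps RM2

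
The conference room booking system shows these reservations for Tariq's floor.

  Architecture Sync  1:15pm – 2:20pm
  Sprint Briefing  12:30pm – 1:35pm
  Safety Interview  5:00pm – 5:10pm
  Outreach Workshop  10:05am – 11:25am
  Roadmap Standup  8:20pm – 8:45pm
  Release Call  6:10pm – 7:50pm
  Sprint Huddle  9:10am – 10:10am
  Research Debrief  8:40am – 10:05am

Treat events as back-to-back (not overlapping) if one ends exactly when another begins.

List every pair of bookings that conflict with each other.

Architecture Sync & Sprint Briefing, Outreach Workshop & Sprint Huddle, Research Debrief & Sprint Huddle

Sorted by start: Research Debrief, Sprint Huddle, Outreach Workshop, Sprint Briefing, Architecture Sync, Safety Interview, Release Call, Roadmap Standup.
Sprint Huddle starts before Research Debrief ends → Research Debrief and Sprint Huddle overlap.
Outreach Workshop starts exactly when Research Debrief ends (back-to-back, no overlap) — done with Research Debrief.
Outreach Workshop starts before Sprint Huddle ends → Sprint Huddle and Outreach Workshop overlap.
Sprint Briefing starts after Sprint Huddle ends — done with Sprint Huddle.
Sprint Briefing starts after Outreach Workshop ends — done with Outreach Workshop.
Architecture Sync starts before Sprint Briefing ends → Sprint Briefing and Architecture Sync overlap.
Safety Interview starts after Sprint Briefing ends — done with Sprint Briefing.
Safety Interview starts after Architecture Sync ends — done with Architecture Sync.
Release Call starts after Safety Interview ends — done with Safety Interview.
Roadmap Standup starts after Release Call ends.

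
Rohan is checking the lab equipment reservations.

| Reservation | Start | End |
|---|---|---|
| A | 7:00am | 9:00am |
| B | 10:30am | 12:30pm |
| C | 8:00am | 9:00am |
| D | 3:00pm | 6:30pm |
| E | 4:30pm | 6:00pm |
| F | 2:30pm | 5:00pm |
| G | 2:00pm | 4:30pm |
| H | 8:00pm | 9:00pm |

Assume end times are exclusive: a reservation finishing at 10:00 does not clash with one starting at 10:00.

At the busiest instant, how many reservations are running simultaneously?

3

Sort all start/end points and keep a running count:
7:00am start A → 1
8:00am start C → 2
9:00am end A → 1
9:00am end C → 0
10:30am start B → 1
12:30pm end B → 0
2:00pm start G → 1
2:30pm start F → 2
3:00pm start D → 3
4:30pm end G → 2
4:30pm start E → 3
5:00pm end F → 2
6:00pm end E → 1
6:30pm end D → 0
8:00pm start H → 1
9:00pm end H → 0
Peak is 3, at 3:00pm (D, F, G).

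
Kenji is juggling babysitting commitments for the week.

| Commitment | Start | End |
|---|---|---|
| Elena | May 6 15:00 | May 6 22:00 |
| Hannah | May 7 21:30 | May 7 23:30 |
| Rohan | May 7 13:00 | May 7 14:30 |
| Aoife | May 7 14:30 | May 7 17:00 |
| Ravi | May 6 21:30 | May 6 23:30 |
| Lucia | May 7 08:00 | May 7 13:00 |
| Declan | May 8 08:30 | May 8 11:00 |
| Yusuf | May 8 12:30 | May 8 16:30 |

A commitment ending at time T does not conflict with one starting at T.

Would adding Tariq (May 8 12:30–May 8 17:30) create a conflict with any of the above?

Elena: ends May 6 22:00 at or before Tariq starts May 8 12:30 → clear.
Ravi: ends May 6 23:30 at or before Tariq starts May 8 12:30 → clear.
Lucia: ends May 7 13:00 at or before Tariq starts May 8 12:30 → clear.
Rohan: ends May 7 14:30 at or before Tariq starts May 8 12:30 → clear.
Aoife: ends May 7 17:00 at or before Tariq starts May 8 12:30 → clear.
Hannah: ends May 7 23:30 at or before Tariq starts May 8 12:30 → clear.
Declan: ends May 8 11:00 at or before Tariq starts May 8 12:30 → clear.
Yusuf: starts May 8 12:30 before Tariq ends May 8 17:30, and ends May 8 16:30 after Tariq starts May 8 12:30 → overlap.
Tariq overlaps Yusuf.

Yes — it overlaps Yusuf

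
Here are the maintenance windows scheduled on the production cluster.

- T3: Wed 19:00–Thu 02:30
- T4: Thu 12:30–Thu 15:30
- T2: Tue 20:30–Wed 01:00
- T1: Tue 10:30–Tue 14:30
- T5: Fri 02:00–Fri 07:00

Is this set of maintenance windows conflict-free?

Yes

Check each pair: they overlap iff neither finishes before the other starts.
Sorted by start: T1, T2, T3, T4, T5.
T2 starts after T1 ends; T1 is clear from here.
T3 starts after T2 ends; T2 is clear from here.
T4 starts after T3 ends; T3 is clear from here.
T5 starts after T4 ends.
Every pair is clear; the schedule has no overlaps.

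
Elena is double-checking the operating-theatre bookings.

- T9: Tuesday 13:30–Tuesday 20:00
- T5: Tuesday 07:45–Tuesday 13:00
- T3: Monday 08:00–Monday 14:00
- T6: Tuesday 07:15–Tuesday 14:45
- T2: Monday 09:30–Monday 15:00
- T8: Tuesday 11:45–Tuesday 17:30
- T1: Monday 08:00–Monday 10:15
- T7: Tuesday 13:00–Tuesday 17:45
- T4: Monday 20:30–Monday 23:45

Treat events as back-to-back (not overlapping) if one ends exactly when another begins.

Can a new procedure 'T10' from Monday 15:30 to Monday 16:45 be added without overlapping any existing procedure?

Yes — the slot is free

T1: ends Monday 10:15 at or before T10 starts Monday 15:30 → clear.
T3: ends Monday 14:00 at or before T10 starts Monday 15:30 → clear.
T2: ends Monday 15:00 at or before T10 starts Monday 15:30 → clear.
T4: starts Monday 20:30 at or after T10 ends Monday 16:45 → clear.
T6: starts Tuesday 07:15 at or after T10 ends Monday 16:45 → clear.
T5: starts Tuesday 07:45 at or after T10 ends Monday 16:45 → clear.
T8: starts Tuesday 11:45 at or after T10 ends Monday 16:45 → clear.
T7: starts Tuesday 13:00 at or after T10 ends Monday 16:45 → clear.
T9: starts Tuesday 13:30 at or after T10 ends Monday 16:45 → clear.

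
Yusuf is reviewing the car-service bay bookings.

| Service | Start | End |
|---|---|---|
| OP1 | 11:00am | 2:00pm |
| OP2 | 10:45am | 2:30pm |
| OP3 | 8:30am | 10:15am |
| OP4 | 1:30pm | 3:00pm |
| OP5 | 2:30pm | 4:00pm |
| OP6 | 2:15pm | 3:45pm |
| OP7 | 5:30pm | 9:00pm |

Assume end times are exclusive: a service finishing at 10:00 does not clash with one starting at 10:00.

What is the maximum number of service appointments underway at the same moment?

3

Sweep the timeline, counting +1 at each start and −1 at each end (ends before starts at a tie):
8:30am start OP3 → 1
10:15am end OP3 → 0
10:45am start OP2 → 1
11:00am start OP1 → 2
1:30pm start OP4 → 3
2:00pm end OP1 → 2
2:15pm start OP6 → 3
2:30pm end OP2 → 2
2:30pm start OP5 → 3
3:00pm end OP4 → 2
3:45pm end OP6 → 1
4:00pm end OP5 → 0
5:30pm start OP7 → 1
9:00pm end OP7 → 0
Peak is 3, at 1:30pm (OP1, OP2, OP4).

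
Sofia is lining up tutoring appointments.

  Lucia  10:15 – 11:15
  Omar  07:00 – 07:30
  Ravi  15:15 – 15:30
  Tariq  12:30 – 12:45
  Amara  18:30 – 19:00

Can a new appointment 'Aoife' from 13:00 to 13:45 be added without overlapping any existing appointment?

Yes — the slot is free

Omar: ends 07:30 at or before Aoife starts 13:00 → clear.
Lucia: ends 11:15 at or before Aoife starts 13:00 → clear.
Tariq: ends 12:45 at or before Aoife starts 13:00 → clear.
Ravi: starts 15:15 at or after Aoife ends 13:45 → clear.
Amara: starts 18:30 at or after Aoife ends 13:45 → clear.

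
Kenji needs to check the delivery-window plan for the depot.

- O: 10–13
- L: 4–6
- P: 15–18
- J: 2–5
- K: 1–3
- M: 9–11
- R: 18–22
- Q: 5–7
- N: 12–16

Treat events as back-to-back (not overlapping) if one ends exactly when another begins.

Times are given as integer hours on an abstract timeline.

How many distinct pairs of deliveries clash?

6

Sorted by start: K, J, L, Q, M, O, N, P, R.
J starts before K ends → K and J overlap.
L starts after K ends; K is clear from here.
L starts before J ends → J and L overlap.
Q starts exactly when J ends (back-to-back, no overlap); J is clear from here.
Q starts before L ends → L and Q overlap.
M starts after L ends; L is clear from here.
M starts after Q ends; Q is clear from here.
O starts before M ends → M and O overlap.
N starts after M ends; M is clear from here.
N starts before O ends → O and N overlap.
P starts after O ends; O is clear from here.
P starts before N ends → N and P overlap.
R starts after N ends.
R starts exactly when P ends (back-to-back, no overlap).
Overlapping pairs: J & K, J & L, L & Q, M & O, N & O, N & P — 6 in total.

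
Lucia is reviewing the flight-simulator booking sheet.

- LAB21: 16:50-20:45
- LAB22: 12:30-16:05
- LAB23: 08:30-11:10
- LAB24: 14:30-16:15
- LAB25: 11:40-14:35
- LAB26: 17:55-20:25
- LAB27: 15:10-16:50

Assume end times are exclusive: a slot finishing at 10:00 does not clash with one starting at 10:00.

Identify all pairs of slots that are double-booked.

LAB21 & LAB26, LAB22 & LAB24, LAB22 & LAB25, LAB22 & LAB27, LAB24 & LAB25, LAB24 & LAB27

Two intervals overlap when each starts before the other ends.
Sorted by start: LAB23, LAB25, LAB22, LAB24, LAB27, LAB21, LAB26.
LAB25 starts after LAB23 ends, so LAB23 has no further overlaps.
LAB22 starts before LAB25 ends → LAB25 and LAB22 overlap.
LAB24 starts before LAB25 ends → LAB25 and LAB24 overlap.
LAB27 starts after LAB25 ends, so LAB25 has no further overlaps.
LAB24 starts before LAB22 ends → LAB22 and LAB24 overlap.
LAB27 starts before LAB22 ends → LAB22 and LAB27 overlap.
LAB21 starts after LAB22 ends, so LAB22 has no further overlaps.
LAB27 starts before LAB24 ends → LAB24 and LAB27 overlap.
LAB21 starts after LAB24 ends, so LAB24 has no further overlaps.
LAB21 starts exactly when LAB27 ends (back-to-back, no overlap), so LAB27 has no further overlaps.
LAB26 starts before LAB21 ends → LAB21 and LAB26 overlap.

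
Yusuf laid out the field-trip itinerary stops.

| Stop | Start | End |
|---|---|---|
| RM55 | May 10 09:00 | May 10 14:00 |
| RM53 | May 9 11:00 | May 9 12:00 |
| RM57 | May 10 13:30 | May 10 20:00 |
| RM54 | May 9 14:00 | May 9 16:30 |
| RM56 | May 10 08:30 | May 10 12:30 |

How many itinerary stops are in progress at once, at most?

2

Sort all start/end points and keep a running count:
May 9 11:00 start RM53 → 1
May 9 12:00 end RM53 → 0
May 9 14:00 start RM54 → 1
May 9 16:30 end RM54 → 0
May 10 08:30 start RM56 → 1
May 10 09:00 start RM55 → 2
May 10 12:30 end RM56 → 1
May 10 13:30 start RM57 → 2
May 10 14:00 end RM55 → 1
May 10 20:00 end RM57 → 0
Peak is 2, at May 10 09:00 (RM55, RM56).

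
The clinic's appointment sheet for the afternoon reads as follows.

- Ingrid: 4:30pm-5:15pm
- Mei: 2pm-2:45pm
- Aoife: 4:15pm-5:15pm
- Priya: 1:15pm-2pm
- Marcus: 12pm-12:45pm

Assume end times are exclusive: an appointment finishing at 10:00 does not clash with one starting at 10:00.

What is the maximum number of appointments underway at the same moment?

Walk through starts and ends in time order (an end at T is processed before a start at T):
12pm start Marcus → 1
12:45pm end Marcus → 0
1:15pm start Priya → 1
2pm end Priya → 0
2pm start Mei → 1
2:45pm end Mei → 0
4:15pm start Aoife → 1
4:30pm start Ingrid → 2
5:15pm end Aoife → 1
5:15pm end Ingrid → 0
Peak is 2, at 4:30pm (Aoife, Ingrid).

2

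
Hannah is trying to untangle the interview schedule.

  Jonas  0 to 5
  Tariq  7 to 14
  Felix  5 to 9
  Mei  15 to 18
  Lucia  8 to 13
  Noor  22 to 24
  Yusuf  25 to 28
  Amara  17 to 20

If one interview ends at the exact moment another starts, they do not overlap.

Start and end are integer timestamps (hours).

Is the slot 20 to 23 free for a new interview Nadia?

Jonas: ends 5 at or before Nadia starts 20 → clear.
Felix: ends 9 at or before Nadia starts 20 → clear.
Tariq: ends 14 at or before Nadia starts 20 → clear.
Lucia: ends 13 at or before Nadia starts 20 → clear.
Mei: ends 18 at or before Nadia starts 20 → clear.
Amara: ends 20 at or before Nadia starts 20 → clear.
Noor: starts 22 before Nadia ends 23, and ends 24 after Nadia starts 20 → overlap.
Yusuf: starts 25 at or after Nadia ends 23 → clear.
Nadia overlaps Noor.

No — it overlaps Noor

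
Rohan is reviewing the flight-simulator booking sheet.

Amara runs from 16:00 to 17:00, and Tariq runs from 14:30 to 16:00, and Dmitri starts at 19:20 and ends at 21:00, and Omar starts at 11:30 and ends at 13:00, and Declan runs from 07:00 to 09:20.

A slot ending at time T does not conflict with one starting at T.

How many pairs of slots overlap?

0

Sorted by start: Declan, Omar, Tariq, Amara, Dmitri.
Omar starts after Declan ends — done with Declan.
Tariq starts after Omar ends — done with Omar.
Amara starts exactly when Tariq ends (back-to-back, no overlap) — done with Tariq.
Dmitri starts after Amara ends.
No pair overlaps.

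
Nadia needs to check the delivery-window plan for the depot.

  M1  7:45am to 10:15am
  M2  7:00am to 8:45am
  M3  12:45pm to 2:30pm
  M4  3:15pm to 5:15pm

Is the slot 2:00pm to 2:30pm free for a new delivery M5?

No — it overlaps M3

M2: ends 8:45am at or before M5 starts 2:00pm → clear.
M1: ends 10:15am at or before M5 starts 2:00pm → clear.
M3: starts 12:45pm before M5 ends 2:30pm, and ends 2:30pm after M5 starts 2:00pm → overlap.
M4: starts 3:15pm at or after M5 ends 2:30pm → clear.
M5 overlaps M3.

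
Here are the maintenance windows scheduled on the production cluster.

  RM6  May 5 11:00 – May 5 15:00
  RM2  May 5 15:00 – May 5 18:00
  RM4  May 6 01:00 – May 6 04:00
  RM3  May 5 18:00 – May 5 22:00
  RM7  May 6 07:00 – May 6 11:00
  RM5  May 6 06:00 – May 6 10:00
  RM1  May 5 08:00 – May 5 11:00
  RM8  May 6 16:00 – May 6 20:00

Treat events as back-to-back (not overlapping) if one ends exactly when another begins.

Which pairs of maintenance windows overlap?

RM5 & RM7

Check each pair: they overlap iff neither finishes before the other starts.
Sorted by start: RM1, RM6, RM2, RM3, RM4, RM5, RM7, RM8.
RM6 starts exactly when RM1 ends (back-to-back, no overlap), so RM1 has no further overlaps.
RM2 starts exactly when RM6 ends (back-to-back, no overlap), so RM6 has no further overlaps.
RM3 starts exactly when RM2 ends (back-to-back, no overlap), so RM2 has no further overlaps.
RM4 starts after RM3 ends, so RM3 has no further overlaps.
RM5 starts after RM4 ends, so RM4 has no further overlaps.
RM7 starts before RM5 ends → RM5 and RM7 overlap.
RM8 starts after RM5 ends.
RM8 starts after RM7 ends.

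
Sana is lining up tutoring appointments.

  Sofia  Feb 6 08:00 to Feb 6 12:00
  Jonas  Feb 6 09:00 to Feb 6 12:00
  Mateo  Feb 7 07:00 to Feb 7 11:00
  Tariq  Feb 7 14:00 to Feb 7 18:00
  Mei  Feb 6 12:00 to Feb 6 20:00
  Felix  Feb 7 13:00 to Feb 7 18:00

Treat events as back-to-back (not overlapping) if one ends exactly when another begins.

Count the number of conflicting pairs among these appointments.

2

Sorted by start: Sofia, Jonas, Mei, Mateo, Felix, Tariq.
Jonas starts before Sofia ends → Sofia and Jonas overlap.
Mei starts exactly when Sofia ends (back-to-back, no overlap); Sofia is clear from here.
Mei starts exactly when Jonas ends (back-to-back, no overlap); Jonas is clear from here.
Mateo starts after Mei ends; Mei is clear from here.
Felix starts after Mateo ends; Mateo is clear from here.
Tariq starts before Felix ends → Felix and Tariq overlap.
Overlapping pairs: Felix & Tariq, Jonas & Sofia — 2 in total.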